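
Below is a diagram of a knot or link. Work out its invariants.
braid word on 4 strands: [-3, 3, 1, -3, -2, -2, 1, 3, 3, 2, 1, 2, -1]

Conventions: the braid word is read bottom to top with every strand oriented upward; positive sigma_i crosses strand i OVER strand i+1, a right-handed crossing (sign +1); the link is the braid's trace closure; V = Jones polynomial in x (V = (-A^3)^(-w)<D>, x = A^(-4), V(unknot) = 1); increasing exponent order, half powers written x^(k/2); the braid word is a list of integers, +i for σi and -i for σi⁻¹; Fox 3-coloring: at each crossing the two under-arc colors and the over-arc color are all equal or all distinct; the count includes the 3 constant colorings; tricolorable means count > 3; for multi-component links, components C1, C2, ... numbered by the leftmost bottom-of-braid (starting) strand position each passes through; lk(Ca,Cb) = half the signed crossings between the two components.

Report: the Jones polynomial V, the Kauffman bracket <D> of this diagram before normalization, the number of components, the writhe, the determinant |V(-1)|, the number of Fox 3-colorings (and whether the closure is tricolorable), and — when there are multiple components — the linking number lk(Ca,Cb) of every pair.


V = x^-1 - 1 + 2x - 2x^2 + 2x^3 - 2x^4 + x^5
<D> = -A^-11 + 2A^-7 - 2A^-3 + 2A - 2A^5 + A^9 - A^13 (w = +3)
1 component over 13 crossings, w = +3
3 Fox colorings among 3^13, |V(-1)| = 11: not tricolorable
why: w = +3 shifts under R1 moves; the (-A^3)^(-3) factor cancels that in V


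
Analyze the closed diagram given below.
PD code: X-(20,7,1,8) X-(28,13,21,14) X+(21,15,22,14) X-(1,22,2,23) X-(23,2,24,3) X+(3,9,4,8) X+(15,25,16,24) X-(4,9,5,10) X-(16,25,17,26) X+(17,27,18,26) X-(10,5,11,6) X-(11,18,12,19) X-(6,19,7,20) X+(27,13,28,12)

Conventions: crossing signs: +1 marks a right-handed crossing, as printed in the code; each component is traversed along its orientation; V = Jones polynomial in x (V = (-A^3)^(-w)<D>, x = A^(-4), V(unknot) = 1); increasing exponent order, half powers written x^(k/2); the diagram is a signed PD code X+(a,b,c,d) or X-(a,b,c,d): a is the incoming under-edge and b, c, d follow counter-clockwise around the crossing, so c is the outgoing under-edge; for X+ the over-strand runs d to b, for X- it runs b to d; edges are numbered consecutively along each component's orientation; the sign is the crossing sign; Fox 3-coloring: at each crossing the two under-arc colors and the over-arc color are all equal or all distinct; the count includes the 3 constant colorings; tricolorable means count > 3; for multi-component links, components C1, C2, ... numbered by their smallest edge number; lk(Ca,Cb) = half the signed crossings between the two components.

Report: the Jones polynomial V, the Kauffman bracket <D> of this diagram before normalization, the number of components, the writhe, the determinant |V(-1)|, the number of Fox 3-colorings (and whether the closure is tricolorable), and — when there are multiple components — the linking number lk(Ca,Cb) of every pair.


V = x^(-13/2) - 2x^(-11/2) + 3x^(-9/2) - 3x^(-7/2) + 2x^(-5/2) - 3x^(-3/2) + x^(-1/2) - x^(1/2)
<D> = -A^-14 + A^-10 - 3A^-6 + 2A^-2 - 3A^2 + 3A^6 - 2A^10 + A^14 (w = -4)
2 components over 14 crossings, w = -4
lk(C1,C2): 0
3 Fox colorings among 3^14, |V(-1)| = 16: not tricolorable
why: w = -4 (over 14 crossings) is diagram-only; (-A^3)^(4) removes it from V


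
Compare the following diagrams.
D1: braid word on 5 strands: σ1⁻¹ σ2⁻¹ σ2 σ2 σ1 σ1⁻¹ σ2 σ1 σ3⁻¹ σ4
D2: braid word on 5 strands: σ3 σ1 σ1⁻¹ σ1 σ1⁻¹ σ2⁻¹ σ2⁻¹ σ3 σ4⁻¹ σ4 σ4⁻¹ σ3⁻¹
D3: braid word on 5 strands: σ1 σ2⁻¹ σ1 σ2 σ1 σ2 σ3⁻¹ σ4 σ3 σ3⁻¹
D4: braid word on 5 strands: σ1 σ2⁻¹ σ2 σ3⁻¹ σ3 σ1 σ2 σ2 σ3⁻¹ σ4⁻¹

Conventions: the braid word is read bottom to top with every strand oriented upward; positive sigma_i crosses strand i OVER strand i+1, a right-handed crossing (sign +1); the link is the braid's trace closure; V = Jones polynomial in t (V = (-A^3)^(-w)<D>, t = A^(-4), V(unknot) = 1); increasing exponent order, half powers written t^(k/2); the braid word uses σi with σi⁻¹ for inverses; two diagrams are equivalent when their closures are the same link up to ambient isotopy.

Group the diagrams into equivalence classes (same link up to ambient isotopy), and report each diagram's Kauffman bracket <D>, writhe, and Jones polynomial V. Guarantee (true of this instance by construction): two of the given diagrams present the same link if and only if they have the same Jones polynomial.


equivalence classes: {D1} | {D2} | {D3, D4}
D1 (bracket A^-6 + A^-2 + A^2 + A^6; 10 crossings at w = +2): V = 1 + t + t^2 + t^3
D2 (bracket A^-6 + A^-2 + A^2 + A^6; 12 crossings at w = -2): V = t^-3 + t^-2 + t^-1 + 1
V(D3) = t + 2t^3 + t^5  (w +4, c 10, <D> = A^-8 + 2 + A^8)
V(D4) = t + 2t^3 + t^5  (w +2, c 10, <D> = A^-14 + 2A^-6 + A^2)
key observation: comparing 4 Jones polynomials yields 3 groups


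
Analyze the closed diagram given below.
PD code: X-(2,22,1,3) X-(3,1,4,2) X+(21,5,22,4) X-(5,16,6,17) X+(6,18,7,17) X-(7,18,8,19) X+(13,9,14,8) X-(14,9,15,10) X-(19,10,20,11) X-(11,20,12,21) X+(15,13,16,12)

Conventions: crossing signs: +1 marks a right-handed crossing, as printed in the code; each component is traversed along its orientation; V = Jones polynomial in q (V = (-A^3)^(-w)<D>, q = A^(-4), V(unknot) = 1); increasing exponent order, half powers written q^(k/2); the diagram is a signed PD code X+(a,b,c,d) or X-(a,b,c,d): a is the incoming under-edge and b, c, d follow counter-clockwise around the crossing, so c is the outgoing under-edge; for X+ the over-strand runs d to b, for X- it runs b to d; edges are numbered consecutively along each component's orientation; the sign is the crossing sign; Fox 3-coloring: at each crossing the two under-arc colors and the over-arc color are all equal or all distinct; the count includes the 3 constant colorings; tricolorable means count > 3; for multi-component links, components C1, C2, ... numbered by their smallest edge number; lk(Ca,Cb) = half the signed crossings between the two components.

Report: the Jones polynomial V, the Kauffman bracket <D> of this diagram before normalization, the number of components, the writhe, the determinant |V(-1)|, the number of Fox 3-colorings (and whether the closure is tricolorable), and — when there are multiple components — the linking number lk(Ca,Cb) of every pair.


V(q) = q^(-13/2) - q^(-11/2) + q^(-9/2) - 2q^(-7/2) - q^(-3/2)
bracket: A^-3 + 2A^5 - A^9 + A^13 - A^17, w = -3
2 components, writhe -3, over 11 crossings
lk(C1,C2) = -1
det 6, colorings 9 of 3^11 — tricolorable
observation: the 1 component pair carries total linking -1


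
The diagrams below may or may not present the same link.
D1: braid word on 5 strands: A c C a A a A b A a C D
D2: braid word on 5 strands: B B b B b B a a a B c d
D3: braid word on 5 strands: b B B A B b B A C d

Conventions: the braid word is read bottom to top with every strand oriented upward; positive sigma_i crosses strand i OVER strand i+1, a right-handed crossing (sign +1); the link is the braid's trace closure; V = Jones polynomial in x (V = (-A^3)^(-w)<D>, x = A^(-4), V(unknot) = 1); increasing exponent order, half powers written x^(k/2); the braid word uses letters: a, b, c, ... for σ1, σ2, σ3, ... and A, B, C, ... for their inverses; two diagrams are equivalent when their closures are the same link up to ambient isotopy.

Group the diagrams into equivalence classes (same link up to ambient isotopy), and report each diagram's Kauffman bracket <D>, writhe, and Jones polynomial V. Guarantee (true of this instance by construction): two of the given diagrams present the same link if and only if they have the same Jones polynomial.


classes: {D1} | {D2} | {D3}
V(D1) = 1  [12 crossings, <D> = A^-6, w = -2]
V(D2) = -x^-3 + x^-2 - x^-1 + 3 - x + x^2 - x^3  (w +2, c 12, <D> = -A^-6 + A^-2 - A^2 + 3A^6 - A^10 + A^14 - A^18)
V(D3) = -x^-4 + x^-3 + x^-1  (w -4, c 10, <D> = A^-8 + 1 - A^4)
insight: V(x) takes 3 values over 3 diagrams, fixing the grouping


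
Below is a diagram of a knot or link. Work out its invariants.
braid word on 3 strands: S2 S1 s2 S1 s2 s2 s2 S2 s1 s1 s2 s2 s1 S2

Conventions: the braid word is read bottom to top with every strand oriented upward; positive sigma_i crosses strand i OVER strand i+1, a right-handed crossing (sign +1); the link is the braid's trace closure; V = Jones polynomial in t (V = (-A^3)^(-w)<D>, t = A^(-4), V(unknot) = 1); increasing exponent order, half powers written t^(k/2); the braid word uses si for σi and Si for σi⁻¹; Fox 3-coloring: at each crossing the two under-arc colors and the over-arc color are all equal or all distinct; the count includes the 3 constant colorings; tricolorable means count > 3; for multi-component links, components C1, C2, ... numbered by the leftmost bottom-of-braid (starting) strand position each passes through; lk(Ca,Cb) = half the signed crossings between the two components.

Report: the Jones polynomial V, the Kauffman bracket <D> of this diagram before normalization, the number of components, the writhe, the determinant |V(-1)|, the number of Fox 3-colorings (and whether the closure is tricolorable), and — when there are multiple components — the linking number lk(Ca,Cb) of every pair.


V(t) = -1 + 3t - 3t^2 + 5t^3 - 5t^4 + 4t^5 - 3t^6 + 2t^7 - t^8
bracket: -A^-20 + 2A^-16 - 3A^-12 + 4A^-8 - 5A^-4 + 5 - 3A^4 + 3A^8 - A^12, w = +4
1 component, writhe +4, over 14 crossings
det 27, colorings 9 of 3^14 — tricolorable
observation: w = +4 shifts under R1 moves; the (-A^3)^(-4) factor cancels that in V


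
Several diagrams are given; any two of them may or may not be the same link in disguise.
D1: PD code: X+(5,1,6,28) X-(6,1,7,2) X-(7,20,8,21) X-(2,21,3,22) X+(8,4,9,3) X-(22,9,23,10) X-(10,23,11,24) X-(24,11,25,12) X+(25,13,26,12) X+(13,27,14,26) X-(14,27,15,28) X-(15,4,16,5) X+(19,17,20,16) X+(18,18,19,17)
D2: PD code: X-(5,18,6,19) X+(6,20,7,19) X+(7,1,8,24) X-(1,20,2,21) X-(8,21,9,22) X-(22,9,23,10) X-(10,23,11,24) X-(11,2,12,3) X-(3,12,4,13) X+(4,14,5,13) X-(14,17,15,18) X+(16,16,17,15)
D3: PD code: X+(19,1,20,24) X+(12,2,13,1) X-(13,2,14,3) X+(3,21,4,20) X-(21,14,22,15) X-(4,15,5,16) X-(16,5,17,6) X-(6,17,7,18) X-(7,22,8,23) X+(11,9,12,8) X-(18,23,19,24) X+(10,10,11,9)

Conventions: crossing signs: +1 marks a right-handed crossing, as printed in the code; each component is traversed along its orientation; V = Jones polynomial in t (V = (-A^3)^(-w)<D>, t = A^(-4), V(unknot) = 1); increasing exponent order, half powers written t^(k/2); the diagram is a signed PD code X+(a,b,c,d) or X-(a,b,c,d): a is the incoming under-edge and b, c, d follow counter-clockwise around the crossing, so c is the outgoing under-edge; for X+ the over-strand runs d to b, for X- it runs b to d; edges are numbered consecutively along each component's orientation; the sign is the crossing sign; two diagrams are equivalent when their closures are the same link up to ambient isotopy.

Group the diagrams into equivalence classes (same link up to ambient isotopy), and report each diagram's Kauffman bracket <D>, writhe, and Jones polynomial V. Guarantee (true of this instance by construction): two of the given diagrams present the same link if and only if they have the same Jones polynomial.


equivalence classes: {D1, D2, D3}
D1 (bracket A^-2 - A^2 + 2A^6 - A^10 + A^14 - A^18; 14 crossings at w = -2): V = -t^-6 + t^-5 - t^-4 + 2t^-3 - t^-2 + t^-1
V(D2) = -t^-6 + t^-5 - t^-4 + 2t^-3 - t^-2 + t^-1  (w -4, c 12, <D> = A^-8 - A^-4 + 2 - A^4 + A^8 - A^12)
D3 (bracket A^-2 - A^2 + 2A^6 - A^10 + A^14 - A^18; 12 crossings at w = -2): V = -t^-6 + t^-5 - t^-4 + 2t^-3 - t^-2 + t^-1
key observation: all 3 diagrams share one V(t), hence one class


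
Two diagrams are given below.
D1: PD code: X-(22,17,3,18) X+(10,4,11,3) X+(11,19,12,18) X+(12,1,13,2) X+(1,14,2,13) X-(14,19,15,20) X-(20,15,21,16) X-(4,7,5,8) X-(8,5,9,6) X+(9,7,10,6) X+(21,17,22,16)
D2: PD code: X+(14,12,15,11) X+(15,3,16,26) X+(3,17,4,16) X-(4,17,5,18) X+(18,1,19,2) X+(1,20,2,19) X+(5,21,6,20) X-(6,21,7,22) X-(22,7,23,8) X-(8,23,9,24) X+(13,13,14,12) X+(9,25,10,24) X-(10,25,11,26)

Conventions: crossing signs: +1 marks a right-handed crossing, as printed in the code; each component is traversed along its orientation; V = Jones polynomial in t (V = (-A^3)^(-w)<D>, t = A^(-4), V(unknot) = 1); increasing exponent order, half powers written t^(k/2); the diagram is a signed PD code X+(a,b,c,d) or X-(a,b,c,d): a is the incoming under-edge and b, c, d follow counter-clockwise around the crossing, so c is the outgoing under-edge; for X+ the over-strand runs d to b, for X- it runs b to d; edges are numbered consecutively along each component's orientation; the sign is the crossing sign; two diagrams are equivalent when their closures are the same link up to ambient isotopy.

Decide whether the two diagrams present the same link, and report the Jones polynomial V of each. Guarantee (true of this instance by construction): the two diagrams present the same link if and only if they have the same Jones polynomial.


equivalent: yes
D1 (bracket A^-7 + A; 11 crossings at w = +1): V = -t^(1/2) - t^(5/2)
D2 (bracket A^-1 + A^7; 13 crossings at w = +3): V = -t^(1/2) - t^(5/2)
key observation: from 11 to 13 crossings by R-moves: one link, two diagrams


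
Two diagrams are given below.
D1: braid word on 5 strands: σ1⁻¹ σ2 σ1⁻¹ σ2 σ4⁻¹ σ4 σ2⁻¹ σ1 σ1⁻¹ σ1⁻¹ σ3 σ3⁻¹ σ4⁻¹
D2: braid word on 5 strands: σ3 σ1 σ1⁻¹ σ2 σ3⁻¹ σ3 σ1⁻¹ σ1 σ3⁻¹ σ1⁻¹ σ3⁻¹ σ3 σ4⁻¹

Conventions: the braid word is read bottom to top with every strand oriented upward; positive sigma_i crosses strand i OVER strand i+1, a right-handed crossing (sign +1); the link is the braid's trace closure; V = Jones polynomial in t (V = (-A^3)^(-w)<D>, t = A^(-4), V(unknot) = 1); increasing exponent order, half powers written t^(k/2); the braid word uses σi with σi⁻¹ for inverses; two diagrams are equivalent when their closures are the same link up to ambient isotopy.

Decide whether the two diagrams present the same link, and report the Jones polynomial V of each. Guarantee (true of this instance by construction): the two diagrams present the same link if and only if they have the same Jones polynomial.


equivalent: no
V(D1) = t^(-9/2) - t^(-5/2) - t^(-3/2) - t^(-1/2)  (w -3, c 13, <D> = A^-7 + A^-3 + A - A^9)
V(D2) = -t^(-1/2) - t^(1/2)  [13 crossings, <D> = A^-5 + A^-1, w = -1]
key observation: 2 values of V(t) split the 2 diagrams


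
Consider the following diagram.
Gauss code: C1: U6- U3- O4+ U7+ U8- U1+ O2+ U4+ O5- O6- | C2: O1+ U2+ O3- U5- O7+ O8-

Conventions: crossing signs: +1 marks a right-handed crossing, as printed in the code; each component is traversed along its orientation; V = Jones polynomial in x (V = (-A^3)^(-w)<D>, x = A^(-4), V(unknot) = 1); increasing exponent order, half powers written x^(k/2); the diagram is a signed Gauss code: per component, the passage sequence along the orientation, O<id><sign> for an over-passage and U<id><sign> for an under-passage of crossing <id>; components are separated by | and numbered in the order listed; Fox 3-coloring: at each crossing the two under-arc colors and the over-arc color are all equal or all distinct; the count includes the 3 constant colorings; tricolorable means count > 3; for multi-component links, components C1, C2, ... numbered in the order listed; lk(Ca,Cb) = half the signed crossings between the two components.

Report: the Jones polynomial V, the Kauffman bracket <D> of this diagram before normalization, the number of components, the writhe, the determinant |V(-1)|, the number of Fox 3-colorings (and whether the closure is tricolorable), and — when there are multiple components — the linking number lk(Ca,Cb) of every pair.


Jones polynomial: V(x) = -x^(-3/2) + x^(-1/2) - 2x^(1/2) + x^(3/2) - 2x^(5/2) + x^(7/2)
<D> = A^-14 - 2A^-10 + A^-6 - 2A^-2 + A^2 - A^6; writhe 0
components 2, writhe 0 (8 crossings)
linking number lk(C1,C2) = 0
3-colorings: 3 of 3^8, det 8 — not tricolorable
note: every pair of the 2 components has lk = 0


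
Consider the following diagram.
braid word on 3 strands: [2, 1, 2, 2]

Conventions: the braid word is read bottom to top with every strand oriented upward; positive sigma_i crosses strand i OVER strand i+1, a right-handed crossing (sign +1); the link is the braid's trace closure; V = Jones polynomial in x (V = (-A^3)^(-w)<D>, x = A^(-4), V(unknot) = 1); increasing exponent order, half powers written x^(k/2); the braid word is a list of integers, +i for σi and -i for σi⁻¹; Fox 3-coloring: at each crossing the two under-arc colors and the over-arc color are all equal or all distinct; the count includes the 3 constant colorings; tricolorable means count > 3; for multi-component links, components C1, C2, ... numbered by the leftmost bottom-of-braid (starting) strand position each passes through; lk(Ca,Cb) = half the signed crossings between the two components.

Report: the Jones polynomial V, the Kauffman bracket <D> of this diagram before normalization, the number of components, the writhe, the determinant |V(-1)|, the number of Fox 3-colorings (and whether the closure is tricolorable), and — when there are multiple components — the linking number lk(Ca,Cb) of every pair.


Jones polynomial: V(x) = x + x^3 - x^4
<D> = -A^-4 + 1 + A^8; writhe +4
components 1, writhe +4 (4 crossings)
3-colorings: 9 of 3^4, det 3 — tricolorable
note: V spans 3 powers of x: at least 3 crossings in any diagram


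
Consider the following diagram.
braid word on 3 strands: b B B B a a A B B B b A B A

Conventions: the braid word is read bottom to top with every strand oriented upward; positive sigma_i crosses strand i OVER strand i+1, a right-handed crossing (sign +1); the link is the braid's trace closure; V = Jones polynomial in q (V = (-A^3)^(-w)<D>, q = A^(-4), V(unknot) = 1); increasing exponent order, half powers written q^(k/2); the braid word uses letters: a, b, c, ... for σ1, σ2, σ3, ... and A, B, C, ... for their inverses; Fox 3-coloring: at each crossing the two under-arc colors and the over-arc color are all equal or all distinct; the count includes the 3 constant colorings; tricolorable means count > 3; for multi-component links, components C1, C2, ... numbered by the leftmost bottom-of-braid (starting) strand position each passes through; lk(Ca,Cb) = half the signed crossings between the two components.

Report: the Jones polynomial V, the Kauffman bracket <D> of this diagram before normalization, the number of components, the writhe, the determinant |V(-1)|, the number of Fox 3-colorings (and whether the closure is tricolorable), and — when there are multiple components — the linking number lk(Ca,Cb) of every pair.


Jones polynomial: V(q) = q^-8 - 2q^-7 + q^-6 - 2q^-5 + 2q^-4 + q^-2
<D> = A^-10 + 2A^-2 - 2A^2 + A^6 - 2A^10 + A^14; writhe -6
components 1, writhe -6 (14 crossings)
3-colorings: 27 of 3^14, det 9 — tricolorable
note: free reduction leaves σ2⁻¹ σ2⁻¹ σ1 σ2⁻¹ σ2⁻¹ σ1⁻¹ σ2⁻¹ σ1⁻¹ of the original 14 letters


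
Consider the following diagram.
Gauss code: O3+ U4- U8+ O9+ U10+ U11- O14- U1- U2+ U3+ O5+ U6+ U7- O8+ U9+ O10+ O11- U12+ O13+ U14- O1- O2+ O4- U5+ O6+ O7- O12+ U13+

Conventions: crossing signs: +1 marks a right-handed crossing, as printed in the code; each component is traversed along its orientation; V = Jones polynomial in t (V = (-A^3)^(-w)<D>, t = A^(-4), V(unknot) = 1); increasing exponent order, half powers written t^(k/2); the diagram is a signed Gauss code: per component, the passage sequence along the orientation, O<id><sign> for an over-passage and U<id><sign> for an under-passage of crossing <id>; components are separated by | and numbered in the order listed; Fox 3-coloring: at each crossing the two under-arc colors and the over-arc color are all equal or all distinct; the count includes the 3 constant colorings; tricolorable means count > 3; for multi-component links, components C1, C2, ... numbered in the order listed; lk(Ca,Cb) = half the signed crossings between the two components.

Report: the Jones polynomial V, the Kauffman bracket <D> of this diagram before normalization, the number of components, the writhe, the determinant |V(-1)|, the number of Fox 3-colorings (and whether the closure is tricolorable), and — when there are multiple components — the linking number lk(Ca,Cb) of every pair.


V(t) = 2t - 2t^2 + 3t^3 - 3t^4 + 2t^5 - 2t^6 + t^7
bracket: A^-16 - 2A^-12 + 2A^-8 - 3A^-4 + 3 - 2A^4 + 2A^8, w = +4
1 component, writhe +4, over 14 crossings
det 15, colorings 9 of 3^14 — tricolorable
observation: the span of V is 6, forcing >= 6 crossings in any diagram


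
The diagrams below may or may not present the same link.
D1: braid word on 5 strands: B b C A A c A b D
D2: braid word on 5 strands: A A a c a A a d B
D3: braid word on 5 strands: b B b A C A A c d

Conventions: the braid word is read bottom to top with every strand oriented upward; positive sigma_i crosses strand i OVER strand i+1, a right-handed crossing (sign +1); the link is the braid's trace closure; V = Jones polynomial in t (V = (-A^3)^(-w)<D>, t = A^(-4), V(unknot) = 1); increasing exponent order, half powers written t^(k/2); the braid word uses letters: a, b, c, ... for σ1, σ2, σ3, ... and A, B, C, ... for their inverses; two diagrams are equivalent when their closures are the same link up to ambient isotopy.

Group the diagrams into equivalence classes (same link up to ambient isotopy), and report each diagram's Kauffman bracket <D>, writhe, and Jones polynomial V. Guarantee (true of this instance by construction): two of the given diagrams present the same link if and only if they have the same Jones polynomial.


classes: {D1, D3} | {D2}
V(D1) = t^(-9/2) - t^(-5/2) - t^(-3/2) - t^(-1/2)  [9 crossings, <D> = A^-7 + A^-3 + A - A^9, w = -3]
V(D2) = -t^(-1/2) - t^(1/2)  [9 crossings, <D> = A + A^5, w = +1]
V(D3) = t^(-9/2) - t^(-5/2) - t^(-3/2) - t^(-1/2)  (w -1, c 9, <D> = A^-1 + A^3 + A^7 - A^15)
insight: 2 values of V(t) split the 3 diagrams


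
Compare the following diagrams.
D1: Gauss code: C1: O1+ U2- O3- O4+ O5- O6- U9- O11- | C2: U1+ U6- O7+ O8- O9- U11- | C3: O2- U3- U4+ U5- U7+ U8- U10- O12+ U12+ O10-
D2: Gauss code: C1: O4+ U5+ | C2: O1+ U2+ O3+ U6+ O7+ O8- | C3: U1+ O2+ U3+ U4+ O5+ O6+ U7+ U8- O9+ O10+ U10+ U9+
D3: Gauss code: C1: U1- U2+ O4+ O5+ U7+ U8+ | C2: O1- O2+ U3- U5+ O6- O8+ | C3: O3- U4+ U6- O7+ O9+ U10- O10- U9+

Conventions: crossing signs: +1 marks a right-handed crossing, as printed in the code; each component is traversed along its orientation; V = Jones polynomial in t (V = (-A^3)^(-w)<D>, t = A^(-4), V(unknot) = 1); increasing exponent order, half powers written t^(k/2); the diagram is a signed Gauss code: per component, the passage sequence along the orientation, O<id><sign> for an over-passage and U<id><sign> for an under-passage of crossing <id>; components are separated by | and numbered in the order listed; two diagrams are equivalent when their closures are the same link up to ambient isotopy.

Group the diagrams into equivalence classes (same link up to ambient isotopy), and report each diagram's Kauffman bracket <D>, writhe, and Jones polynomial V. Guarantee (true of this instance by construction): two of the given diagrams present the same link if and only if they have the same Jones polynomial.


grouping into links: {D1} | {D2} | {D3}
V(D1) = t^-5 + 2t^-3 + t^-1  (w -4, c 12, <D> = A^-8 + 2 + A^8)
D2 (bracket A^-8 - A^-4 + 2 - A^4 + 2A^8 + A^16; 10 crossings at w = +8): V = t^2 + 2t^4 - t^5 + 2t^6 - t^7 + t^8
D3 (bracket A^-10 + A^-2 + 2A^6; 10 crossings at w = +2): V = 2 + t^2 + t^4
why: 3 values of V(t) split the 3 diagrams


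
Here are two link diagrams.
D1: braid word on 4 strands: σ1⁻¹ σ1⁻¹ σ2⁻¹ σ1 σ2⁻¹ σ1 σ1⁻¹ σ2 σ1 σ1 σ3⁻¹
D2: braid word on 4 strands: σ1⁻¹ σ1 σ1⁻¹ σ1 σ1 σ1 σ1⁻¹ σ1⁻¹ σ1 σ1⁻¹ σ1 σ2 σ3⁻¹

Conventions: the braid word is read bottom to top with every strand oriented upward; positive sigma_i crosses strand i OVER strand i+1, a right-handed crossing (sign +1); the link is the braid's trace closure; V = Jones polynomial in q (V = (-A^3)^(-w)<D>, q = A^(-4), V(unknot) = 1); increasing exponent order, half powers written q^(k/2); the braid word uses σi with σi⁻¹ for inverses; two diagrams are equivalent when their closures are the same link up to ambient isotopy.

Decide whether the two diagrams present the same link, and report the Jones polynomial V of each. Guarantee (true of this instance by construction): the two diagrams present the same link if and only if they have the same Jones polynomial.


equivalent: yes
V(D1) = 1  (w -1, c 11, <D> = -A^-3)
V(D2) = 1  [13 crossings, <D> = -A^3, w = +1]
key observation: D2 (13 crossings) and D1 (11) are Markov-related braid presentations


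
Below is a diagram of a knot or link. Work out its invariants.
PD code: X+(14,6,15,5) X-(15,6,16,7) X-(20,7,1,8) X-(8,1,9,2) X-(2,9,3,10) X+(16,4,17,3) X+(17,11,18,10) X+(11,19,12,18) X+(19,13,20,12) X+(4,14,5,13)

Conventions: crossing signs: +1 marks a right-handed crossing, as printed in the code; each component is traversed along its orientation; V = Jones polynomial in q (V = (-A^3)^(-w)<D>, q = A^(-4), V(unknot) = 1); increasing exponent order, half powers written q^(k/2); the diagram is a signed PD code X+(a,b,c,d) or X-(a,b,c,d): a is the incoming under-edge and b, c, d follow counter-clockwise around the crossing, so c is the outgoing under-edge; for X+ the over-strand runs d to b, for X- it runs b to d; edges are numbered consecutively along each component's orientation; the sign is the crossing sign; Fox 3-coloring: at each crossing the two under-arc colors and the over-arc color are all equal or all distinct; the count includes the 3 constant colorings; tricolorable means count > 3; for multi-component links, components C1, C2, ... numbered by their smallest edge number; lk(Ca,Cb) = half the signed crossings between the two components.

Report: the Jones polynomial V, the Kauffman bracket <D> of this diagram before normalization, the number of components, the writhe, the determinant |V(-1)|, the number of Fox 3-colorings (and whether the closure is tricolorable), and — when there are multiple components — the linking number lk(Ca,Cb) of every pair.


V = -q^-1 + 2 - q + 2q^2 - q^3 + q^4 - q^5
<D> = -A^-14 + A^-10 - A^-6 + 2A^-2 - A^2 + 2A^6 - A^10 (w = +2)
1 component over 10 crossings, w = +2
9 Fox colorings among 3^10, |V(-1)| = 9: tricolorable
why: the span of V is 6, forcing >= 6 crossings in any diagram


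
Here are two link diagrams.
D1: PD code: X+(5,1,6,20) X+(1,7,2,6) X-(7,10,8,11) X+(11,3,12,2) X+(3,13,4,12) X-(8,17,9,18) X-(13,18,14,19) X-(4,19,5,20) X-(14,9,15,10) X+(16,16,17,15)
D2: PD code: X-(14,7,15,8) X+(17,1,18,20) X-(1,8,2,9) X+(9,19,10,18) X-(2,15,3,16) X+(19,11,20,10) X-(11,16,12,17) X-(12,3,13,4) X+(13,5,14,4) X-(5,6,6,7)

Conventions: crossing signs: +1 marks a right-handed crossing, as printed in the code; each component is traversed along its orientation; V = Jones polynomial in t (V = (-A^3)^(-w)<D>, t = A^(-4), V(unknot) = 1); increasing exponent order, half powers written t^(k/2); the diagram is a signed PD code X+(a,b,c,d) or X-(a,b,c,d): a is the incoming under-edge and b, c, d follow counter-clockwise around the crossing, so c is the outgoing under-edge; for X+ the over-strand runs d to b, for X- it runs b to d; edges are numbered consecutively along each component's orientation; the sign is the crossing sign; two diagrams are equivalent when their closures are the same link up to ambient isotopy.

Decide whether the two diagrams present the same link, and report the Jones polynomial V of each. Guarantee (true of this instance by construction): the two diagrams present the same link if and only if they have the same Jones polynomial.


same link: yes
V(D1) = -t^-3 + 2t^-2 - 2t^-1 + 3 - 2t + 2t^2 - t^3  [10 crossings, <D> = -A^-12 + 2A^-8 - 2A^-4 + 3 - 2A^4 + 2A^8 - A^12, w = 0]
V(D2) = -t^-3 + 2t^-2 - 2t^-1 + 3 - 2t + 2t^2 - t^3  (w -2, c 10, <D> = -A^-18 + 2A^-14 - 2A^-10 + 3A^-6 - 2A^-2 + 2A^2 - A^6)
note: one V(t) for all 2 diagrams — one class (guaranteed)


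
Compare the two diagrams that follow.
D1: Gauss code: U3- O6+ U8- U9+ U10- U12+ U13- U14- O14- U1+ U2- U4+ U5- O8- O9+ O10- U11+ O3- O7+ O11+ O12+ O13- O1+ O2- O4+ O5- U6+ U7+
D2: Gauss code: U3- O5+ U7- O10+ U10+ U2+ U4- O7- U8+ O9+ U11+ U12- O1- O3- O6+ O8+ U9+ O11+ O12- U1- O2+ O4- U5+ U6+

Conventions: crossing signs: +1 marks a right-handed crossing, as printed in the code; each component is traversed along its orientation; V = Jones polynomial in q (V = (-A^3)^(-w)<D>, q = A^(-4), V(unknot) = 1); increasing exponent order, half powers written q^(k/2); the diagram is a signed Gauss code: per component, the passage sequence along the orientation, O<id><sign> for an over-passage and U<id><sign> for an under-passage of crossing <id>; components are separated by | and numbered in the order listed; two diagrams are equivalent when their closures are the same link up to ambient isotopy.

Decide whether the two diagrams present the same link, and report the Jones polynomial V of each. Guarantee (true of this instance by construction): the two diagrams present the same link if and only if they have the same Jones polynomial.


equivalent: yes
V(D1) = 1  (w 0, c 14, <D> = 1)
V(D2) = 1  (w +2, c 12, <D> = A^6)
why: from 14 to 12 crossings by R-moves: one link, two diagrams


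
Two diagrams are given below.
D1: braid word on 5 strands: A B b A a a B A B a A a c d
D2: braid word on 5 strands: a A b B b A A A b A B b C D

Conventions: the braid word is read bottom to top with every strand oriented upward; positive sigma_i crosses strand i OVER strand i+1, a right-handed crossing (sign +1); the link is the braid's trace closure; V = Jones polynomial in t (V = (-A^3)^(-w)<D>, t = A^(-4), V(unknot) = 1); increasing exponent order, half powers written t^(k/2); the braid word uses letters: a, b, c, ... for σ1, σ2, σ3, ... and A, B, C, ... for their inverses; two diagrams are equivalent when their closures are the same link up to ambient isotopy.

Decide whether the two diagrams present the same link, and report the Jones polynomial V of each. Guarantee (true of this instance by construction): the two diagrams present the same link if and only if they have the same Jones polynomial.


equivalent: no
V(D1) = 1  (w 0, c 14, <D> = 1)
V(D2) = t^-5 - 2t^-4 + 2t^-3 - 2t^-2 + 2t^-1 - 1 + t  (w -4, c 14, <D> = A^-16 - A^-12 + 2A^-8 - 2A^-4 + 2 - 2A^4 + A^8)
why: 2 values of V(t) split the 2 diagrams


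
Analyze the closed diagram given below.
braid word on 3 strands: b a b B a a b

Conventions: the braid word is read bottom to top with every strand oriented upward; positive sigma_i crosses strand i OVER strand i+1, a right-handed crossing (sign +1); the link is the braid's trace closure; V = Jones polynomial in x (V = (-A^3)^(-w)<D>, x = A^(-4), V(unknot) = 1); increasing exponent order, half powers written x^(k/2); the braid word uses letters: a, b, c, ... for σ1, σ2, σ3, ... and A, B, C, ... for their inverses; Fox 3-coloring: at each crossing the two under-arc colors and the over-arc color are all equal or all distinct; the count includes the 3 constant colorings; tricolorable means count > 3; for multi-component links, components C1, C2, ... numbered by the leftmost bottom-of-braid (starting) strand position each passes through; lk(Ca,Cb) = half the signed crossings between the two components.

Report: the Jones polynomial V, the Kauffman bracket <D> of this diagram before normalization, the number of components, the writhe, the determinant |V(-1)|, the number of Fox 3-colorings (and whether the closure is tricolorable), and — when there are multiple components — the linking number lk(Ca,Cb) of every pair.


V(x) = -x^(3/2) - 2x^(7/2) + x^(9/2) - x^(11/2) + x^(13/2)
bracket: -A^-11 + A^-7 - A^-3 + 2A + A^9, w = +5
2 components, writhe +5, over 7 crossings
lk(C1,C2) = +1
det 6, colorings 9 of 3^7 — tricolorable
observation: |V(-1)| = 6: so tricolorable, since 3 divides 6


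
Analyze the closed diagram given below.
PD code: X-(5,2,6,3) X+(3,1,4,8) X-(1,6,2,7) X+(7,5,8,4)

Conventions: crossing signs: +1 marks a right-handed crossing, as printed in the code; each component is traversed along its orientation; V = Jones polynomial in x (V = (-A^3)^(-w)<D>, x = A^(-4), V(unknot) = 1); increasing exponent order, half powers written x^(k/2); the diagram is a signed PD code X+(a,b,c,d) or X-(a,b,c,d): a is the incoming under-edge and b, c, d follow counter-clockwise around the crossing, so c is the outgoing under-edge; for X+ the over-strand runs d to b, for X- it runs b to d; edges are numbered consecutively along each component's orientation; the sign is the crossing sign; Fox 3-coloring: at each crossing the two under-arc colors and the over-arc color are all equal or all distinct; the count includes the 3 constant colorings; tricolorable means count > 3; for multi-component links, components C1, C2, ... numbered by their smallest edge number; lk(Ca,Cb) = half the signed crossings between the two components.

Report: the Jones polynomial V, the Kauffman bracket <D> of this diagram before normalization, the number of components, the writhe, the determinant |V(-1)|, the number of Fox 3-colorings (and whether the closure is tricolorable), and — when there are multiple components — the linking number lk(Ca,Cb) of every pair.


Jones polynomial: V(x) = x^-2 - x^-1 + 1 - x + x^2
<D> = A^-8 - A^-4 + 1 - A^4 + A^8; writhe 0
components 1, writhe 0 (4 crossings)
3-colorings: 3 of 3^4, det 5 — not tricolorable
note: det 5 = |V(-1)|; not divisible by 3, so not tricolorable


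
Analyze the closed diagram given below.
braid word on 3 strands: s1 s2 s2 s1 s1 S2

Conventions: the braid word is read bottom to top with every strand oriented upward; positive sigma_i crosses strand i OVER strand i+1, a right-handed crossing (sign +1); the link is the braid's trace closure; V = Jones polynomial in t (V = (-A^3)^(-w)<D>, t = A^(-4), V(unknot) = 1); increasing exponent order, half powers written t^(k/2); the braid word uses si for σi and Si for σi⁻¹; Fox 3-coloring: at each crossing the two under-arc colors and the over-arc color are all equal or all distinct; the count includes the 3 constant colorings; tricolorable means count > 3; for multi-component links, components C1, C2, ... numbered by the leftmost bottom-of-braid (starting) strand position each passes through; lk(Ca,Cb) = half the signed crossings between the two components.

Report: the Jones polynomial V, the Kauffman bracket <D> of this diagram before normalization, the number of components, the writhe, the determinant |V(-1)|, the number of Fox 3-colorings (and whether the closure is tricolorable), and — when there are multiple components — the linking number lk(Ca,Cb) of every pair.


V(t) = t - t^2 + 2t^3 - t^4 + t^5 - t^6
bracket: -A^-12 + A^-8 - A^-4 + 2 - A^4 + A^8, w = +4
1 component, writhe +4, over 6 crossings
det 7, colorings 3 of 3^6 — not tricolorable
observation: the span of V is 5, forcing >= 5 crossings in any diagram


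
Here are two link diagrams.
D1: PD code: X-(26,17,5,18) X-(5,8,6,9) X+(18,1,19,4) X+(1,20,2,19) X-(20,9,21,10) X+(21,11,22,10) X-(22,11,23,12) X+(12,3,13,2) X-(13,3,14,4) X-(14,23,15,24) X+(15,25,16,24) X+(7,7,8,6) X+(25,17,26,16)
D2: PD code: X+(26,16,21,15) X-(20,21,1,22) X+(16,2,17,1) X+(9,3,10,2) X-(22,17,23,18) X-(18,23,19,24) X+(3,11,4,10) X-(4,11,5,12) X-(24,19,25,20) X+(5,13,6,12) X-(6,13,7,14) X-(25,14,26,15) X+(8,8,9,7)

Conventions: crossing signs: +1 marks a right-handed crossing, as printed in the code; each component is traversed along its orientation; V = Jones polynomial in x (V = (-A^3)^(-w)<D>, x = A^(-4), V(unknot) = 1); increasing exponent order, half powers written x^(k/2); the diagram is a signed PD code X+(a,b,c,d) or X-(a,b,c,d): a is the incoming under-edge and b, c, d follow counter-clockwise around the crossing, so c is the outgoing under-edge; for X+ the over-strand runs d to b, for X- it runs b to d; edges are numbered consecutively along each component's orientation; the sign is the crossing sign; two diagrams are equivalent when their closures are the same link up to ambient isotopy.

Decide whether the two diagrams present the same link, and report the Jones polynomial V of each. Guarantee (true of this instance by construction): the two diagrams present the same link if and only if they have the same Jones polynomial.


same link: no
V(D1) = -x^(1/2) - x^(5/2)  [13 crossings, <D> = A^-7 + A, w = +1]
D2 (bracket A^3 + A^11 - A^15 + A^19; 13 crossings at w = -1): V = -x^(-11/2) + x^(-9/2) - x^(-7/2) - x^(-3/2)
note: comparing 2 Jones polynomials yields 2 groups


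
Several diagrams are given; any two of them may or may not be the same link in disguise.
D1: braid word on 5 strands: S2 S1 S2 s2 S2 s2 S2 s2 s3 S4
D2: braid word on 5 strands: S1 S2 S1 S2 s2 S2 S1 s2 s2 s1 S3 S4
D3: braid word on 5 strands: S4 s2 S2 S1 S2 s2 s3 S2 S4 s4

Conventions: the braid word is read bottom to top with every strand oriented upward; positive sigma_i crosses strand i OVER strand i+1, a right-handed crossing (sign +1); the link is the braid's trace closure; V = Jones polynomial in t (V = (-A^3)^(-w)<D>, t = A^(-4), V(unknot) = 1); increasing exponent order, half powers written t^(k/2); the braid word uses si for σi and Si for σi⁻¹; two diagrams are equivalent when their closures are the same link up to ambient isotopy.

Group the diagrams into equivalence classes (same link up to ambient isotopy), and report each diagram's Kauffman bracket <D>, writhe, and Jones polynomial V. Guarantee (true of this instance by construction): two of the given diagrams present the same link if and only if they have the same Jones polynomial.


equivalence classes: {D1, D2, D3}
D1 (bracket A^-6; 10 crossings at w = -2): V = 1
V(D2) = 1  [12 crossings, <D> = A^-12, w = -4]
V(D3) = 1  (w -2, c 10, <D> = A^-6)
observation: one V(t) for all 3 diagrams — one class (guaranteed)


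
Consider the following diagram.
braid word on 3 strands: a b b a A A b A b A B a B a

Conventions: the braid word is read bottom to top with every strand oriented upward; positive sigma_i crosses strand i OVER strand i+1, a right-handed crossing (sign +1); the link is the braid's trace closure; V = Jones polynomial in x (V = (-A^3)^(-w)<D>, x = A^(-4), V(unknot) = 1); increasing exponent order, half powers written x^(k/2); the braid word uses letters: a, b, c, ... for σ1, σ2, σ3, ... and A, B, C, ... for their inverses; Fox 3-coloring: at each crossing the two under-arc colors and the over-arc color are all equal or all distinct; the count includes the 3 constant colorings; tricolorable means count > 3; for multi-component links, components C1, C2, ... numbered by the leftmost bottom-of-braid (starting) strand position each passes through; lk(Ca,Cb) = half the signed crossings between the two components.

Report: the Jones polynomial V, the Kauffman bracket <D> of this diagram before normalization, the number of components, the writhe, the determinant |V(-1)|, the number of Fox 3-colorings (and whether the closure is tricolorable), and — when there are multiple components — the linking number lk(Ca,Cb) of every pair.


V(x) = x^-3 - 4x^-2 + 7x^-1 - 10 + 14x - 14x^2 + 14x^3 - 11x^4 + 7x^5 - 4x^6 + x^7
bracket: A^-22 - 4A^-18 + 7A^-14 - 11A^-10 + 14A^-6 - 14A^-2 + 14A^2 - 10A^6 + 7A^10 - 4A^14 + A^18, w = +2
1 component, writhe +2, over 14 crossings
det 87, colorings 9 of 3^14 — tricolorable
observation: |V(-1)| = 87: so tricolorable, since 3 divides 87


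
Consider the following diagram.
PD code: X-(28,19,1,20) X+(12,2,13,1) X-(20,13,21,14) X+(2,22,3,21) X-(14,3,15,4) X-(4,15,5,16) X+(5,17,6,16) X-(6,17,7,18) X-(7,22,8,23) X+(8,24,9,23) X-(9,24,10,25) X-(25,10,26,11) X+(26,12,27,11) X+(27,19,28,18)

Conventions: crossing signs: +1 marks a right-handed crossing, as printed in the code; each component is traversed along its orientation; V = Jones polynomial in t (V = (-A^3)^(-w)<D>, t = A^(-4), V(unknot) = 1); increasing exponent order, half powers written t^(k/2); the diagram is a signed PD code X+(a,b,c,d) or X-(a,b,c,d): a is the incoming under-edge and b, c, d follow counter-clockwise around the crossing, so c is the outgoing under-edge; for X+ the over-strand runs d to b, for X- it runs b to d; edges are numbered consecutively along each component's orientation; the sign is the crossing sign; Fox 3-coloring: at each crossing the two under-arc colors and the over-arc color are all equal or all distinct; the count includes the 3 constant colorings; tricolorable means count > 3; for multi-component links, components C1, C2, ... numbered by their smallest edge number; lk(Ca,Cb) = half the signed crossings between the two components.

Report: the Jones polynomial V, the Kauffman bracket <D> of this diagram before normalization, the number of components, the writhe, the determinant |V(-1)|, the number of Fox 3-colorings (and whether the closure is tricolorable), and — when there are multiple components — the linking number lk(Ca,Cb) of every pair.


V(t) = -t^-4 + t^-3 + t^-1
bracket: A^-2 + A^6 - A^10, w = -2
1 component, writhe -2, over 14 crossings
det 3, colorings 9 of 3^14 — tricolorable
observation: V spans 3 powers of t: at least 3 crossings in any diagram
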